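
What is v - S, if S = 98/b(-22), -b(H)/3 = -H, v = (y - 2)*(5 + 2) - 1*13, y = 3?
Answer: -149/33 ≈ -4.5152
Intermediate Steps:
v = -6 (v = (3 - 2)*(5 + 2) - 1*13 = 1*7 - 13 = 7 - 13 = -6)
b(H) = 3*H (b(H) = -(-3)*H = 3*H)
S = -49/33 (S = 98/((3*(-22))) = 98/(-66) = 98*(-1/66) = -49/33 ≈ -1.4848)
v - S = -6 - 1*(-49/33) = -6 + 49/33 = -149/33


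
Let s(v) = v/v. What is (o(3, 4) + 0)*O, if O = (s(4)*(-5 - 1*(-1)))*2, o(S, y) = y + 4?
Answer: -64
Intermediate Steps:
o(S, y) = 4 + y
s(v) = 1
O = -8 (O = (1*(-5 - 1*(-1)))*2 = (1*(-5 + 1))*2 = (1*(-4))*2 = -4*2 = -8)
(o(3, 4) + 0)*O = ((4 + 4) + 0)*(-8) = (8 + 0)*(-8) = 8*(-8) = -64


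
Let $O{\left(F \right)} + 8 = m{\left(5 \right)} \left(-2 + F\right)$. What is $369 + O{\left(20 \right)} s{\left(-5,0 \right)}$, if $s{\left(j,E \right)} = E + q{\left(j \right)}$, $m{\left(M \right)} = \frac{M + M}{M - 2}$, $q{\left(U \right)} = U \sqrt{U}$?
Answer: $369 - 260 i \sqrt{5} \approx 369.0 - 581.38 i$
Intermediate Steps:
$q{\left(U \right)} = U^{\frac{3}{2}}$
$m{\left(M \right)} = \frac{2 M}{-2 + M}$
$s{\left(j,E \right)} = E + j^{\frac{3}{2}}$
$O{\left(F \right)} = - \frac{44}{3} + \frac{10 F}{3}$ ($O{\left(F \right)} = -8 + 2 \cdot 5 \frac{1}{-2 + 5} \left(-2 + F\right) = -8 + 2 \cdot 5 \cdot \frac{1}{3} \left(-2 + F\right) = -8 + \frac{10 \left(-2 + F\right)}{3} = -8 + \left(- \frac{20}{3} + \frac{10 F}{3}\right) = - \frac{44}{3} + \frac{10 F}{3}$)
$369 + O{\left(20 \right)} s{\left(-5,0 \right)} = 369 + \left(- \frac{44}{3} + \frac{10}{3} \cdot 20\right) \left(0 + \left(-5\right)^{\frac{3}{2}}\right) = 369 + \left(- \frac{44}{3} + \frac{200}{3}\right) \left(0 - 5 i \sqrt{5}\right) = 369 + 52 \left(- 5 i \sqrt{5}\right) = 369 - 260 i \sqrt{5}$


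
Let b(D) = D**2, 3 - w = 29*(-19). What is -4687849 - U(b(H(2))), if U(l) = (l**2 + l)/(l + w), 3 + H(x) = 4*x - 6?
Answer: -2601756197/555 ≈ -4.6878e+6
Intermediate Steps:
H(x) = -9 + 4*x (H(x) = -3 + (4*x - 6) = -3 + (-6 + 4*x) = -9 + 4*x)
w = 554 (w = 3 - 29*(-19) = 3 - 1*(-551) = 3 + 551 = 554)
U(l) = (l + l**2)/(554 + l) (U(l) = (l**2 + l)/(l + 554) = (l + l**2)/(554 + l))
-4687849 - U(b(H(2))) = -4687849 - (-9 + 4*2)**2*(1 + (-9 + 4*2)**2)/(554 + (-9 + 4*2)**2) = -4687849 - (-9 + 8)**2*(1 + (-9 + 8)**2)/(554 + (-9 + 8)**2) = -4687849 - (-1)**2*(1 + (-1)**2)/(554 + (-1)**2) = -4687849 - (1 + 1)/(554 + 1) = -4687849 - 2/555 = -2601756197/555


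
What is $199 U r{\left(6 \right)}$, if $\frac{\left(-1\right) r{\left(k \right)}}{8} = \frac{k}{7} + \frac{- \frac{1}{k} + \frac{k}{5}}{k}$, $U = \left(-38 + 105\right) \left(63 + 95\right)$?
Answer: $- \frac{5464556716}{315} \approx -1.7348 \cdot 10^{7}$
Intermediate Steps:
$U = 10586$ ($U = 67 \cdot 158 = 10586$)
$r{\left(k \right)} = - \frac{8 k}{7} - \frac{8 \left(- \frac{1}{k} + \frac{k}{5}\right)}{k}$ ($r{\left(k \right)} = - 8 \left(\frac{k}{7} + \frac{- \frac{1}{k} + \frac{k}{5}}{k}\right) = - \frac{8 k}{7} - \frac{8 \left(- \frac{1}{k} + \frac{k}{5}\right)}{k}$)
$199 U r{\left(6 \right)} = 199 \cdot 10586 \left(- \frac{8}{5} + \frac{8}{36} - \frac{48}{7}\right) = 2106614 \left(- \frac{8}{5} + 8 \cdot \frac{1}{36} - \frac{48}{7}\right) = 2106614 \left(- \frac{8}{5} + \frac{2}{9} - \frac{48}{7}\right) = 2106614 \left(- \frac{2594}{315}\right) = - \frac{5464556716}{315}$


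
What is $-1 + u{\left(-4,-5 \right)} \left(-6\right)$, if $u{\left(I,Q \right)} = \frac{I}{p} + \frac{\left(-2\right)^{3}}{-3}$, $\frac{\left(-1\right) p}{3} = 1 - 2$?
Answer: $-9$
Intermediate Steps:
$p = 3$ ($p = - 3 \left(1 - 2\right) = \left(-3\right) \left(-1\right) = 3$)
$u{\left(I,Q \right)} = \frac{8}{3} + \frac{I}{3}$ ($u{\left(I,Q \right)} = \frac{I}{3} + \frac{\left(-2\right)^{3}}{-3} = I \frac{1}{3} - - \frac{8}{3} = \frac{I}{3} + \frac{8}{3} = \frac{8}{3} + \frac{I}{3}$)
$-1 + u{\left(-4,-5 \right)} \left(-6\right) = -1 + \left(\frac{8}{3} + \frac{1}{3} \left(-4\right)\right) \left(-6\right) = -1 + \left(\frac{8}{3} - \frac{4}{3}\right) \left(-6\right) = -1 + \frac{4}{3} \left(-6\right) = -1 - 8 = -9$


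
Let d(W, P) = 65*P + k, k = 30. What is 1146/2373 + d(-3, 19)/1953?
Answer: 249523/220689 ≈ 1.1307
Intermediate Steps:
d(W, P) = 30 + 65*P (d(W, P) = 65*P + 30 = 30 + 65*P)
1146/2373 + d(-3, 19)/1953 = 1146/2373 + (30 + 65*19)/1953 = 1146*(1/2373) + (30 + 1235)*(1/1953) = 382/791 + 1265*(1/1953) = 382/791 + 1265/1953 = 249523/220689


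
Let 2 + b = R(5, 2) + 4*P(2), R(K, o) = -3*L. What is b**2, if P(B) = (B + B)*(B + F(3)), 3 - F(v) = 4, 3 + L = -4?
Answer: 1225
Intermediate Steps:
L = -7 (L = -3 - 4 = -7)
F(v) = -1 (F(v) = 3 - 1*4 = 3 - 4 = -1)
R(K, o) = 21 (R(K, o) = -3*(-7) = 21)
P(B) = 2*B*(-1 + B) (P(B) = (B + B)*(B - 1) = (2*B)*(-1 + B) = 2*B*(-1 + B))
b = 35 (b = -2 + (21 + 4*(2*2*(-1 + 2))) = -2 + (21 + 4*(2*2*1)) = -2 + (21 + 4*4) = -2 + (21 + 16) = -2 + 37 = 35)
b**2 = 35**2 = 1225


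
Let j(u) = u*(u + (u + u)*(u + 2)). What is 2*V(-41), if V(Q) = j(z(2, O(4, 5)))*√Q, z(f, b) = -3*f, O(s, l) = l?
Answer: -504*I*√41 ≈ -3227.2*I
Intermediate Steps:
j(u) = u*(u + 2*u*(2 + u)) (j(u) = u*(u + (2*u)*(2 + u)) = u*(u + 2*u*(2 + u)))
V(Q) = -252*√Q (V(Q) = ((-3*2)²*(5 + 2*(-3*2)))*√Q = ((-6)²*(5 + 2*(-6)))*√Q = (36*(5 - 12))*√Q = (36*(-7))*√Q = -252*√Q)
2*V(-41) = 2*(-252*I*√41) = -504*I*√41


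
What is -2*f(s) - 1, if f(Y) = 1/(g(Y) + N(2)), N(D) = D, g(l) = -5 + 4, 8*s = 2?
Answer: -3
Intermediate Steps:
s = ¼ (s = (⅛)*2 = ¼ ≈ 0.25000)
g(l) = -1
f(Y) = 1 (f(Y) = 1/(-1 + 2) = 1/1 = 1)
-2*f(s) - 1 = -2*1 - 1 = -2 - 1 = -3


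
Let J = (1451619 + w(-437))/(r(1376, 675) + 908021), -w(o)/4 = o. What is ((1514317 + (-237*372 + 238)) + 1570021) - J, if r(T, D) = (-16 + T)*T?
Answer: 8328169127605/2779381 ≈ 2.9964e+6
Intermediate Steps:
r(T, D) = T*(-16 + T)
w(o) = -4*o
J = 1453367/2779381 (J = (1451619 - 4*(-437))/(1376*(-16 + 1376) + 908021) = (1451619 + 1748)/(1376*1360 + 908021) = 1453367/(1871360 + 908021) = 1453367/2779381 ≈ 0.52291)
((1514317 + (-237*372 + 238)) + 1570021) - J = ((1514317 + (-237*372 + 238)) + 1570021) - 1*1453367/2779381 = ((1514317 + (-88164 + 238)) + 1570021) - 1453367/2779381 = ((1514317 - 87926) + 1570021) - 1453367/2779381 = (1426391 + 1570021) - 1453367/2779381 = 2996412 - 1453367/2779381 = 8328169127605/2779381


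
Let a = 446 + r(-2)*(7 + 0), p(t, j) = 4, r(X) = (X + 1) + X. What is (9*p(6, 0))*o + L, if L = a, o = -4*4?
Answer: -151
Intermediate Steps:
r(X) = 1 + 2*X (r(X) = (1 + X) + X = 1 + 2*X)
o = -16
a = 425 (a = 446 + (1 + 2*(-2))*(7 + 0) = 446 + (1 - 4)*7 = 446 - 3*7 = 446 - 21 = 425)
L = 425
(9*p(6, 0))*o + L = (9*4)*(-16) + 425 = 36*(-16) + 425 = -576 + 425 = -151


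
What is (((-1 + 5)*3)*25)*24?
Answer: 7200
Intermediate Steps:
(((-1 + 5)*3)*25)*24 = ((4*3)*25)*24 = (12*25)*24 = 300*24 = 7200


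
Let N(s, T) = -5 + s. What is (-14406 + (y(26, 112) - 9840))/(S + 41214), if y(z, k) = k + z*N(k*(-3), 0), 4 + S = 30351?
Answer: -33000/71561 ≈ -0.46114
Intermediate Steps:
S = 30347 (S = -4 + 30351 = 30347)
y(z, k) = k + z*(-5 - 3*k) (y(z, k) = k + z*(-5 + k*(-3)) = k + z*(-5 - 3*k))
(-14406 + (y(26, 112) - 9840))/(S + 41214) = (-14406 + ((112 - 1*26*(5 + 3*112)) - 9840))/(30347 + 41214) = (-14406 + ((112 - 1*26*(5 + 336)) - 9840))/71561 = (-14406 + ((112 - 1*26*341) - 9840))*(1/71561) = (-14406 + ((112 - 8866) - 9840))*(1/71561) = (-14406 + (-8754 - 9840))*(1/71561) = (-14406 - 18594)*(1/71561) = -33000*1/71561 = -33000/71561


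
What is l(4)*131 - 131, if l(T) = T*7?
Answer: 3537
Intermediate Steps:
l(T) = 7*T
l(4)*131 - 131 = (7*4)*131 - 131 = 28*131 - 131 = 3668 - 131 = 3537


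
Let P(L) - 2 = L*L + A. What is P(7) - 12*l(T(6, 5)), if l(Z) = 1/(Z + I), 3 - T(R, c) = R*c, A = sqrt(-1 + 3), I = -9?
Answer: 154/3 + sqrt(2) ≈ 52.748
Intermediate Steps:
A = sqrt(2) ≈ 1.4142
T(R, c) = 3 - R*c
P(L) = 2 + sqrt(2) + L**2 (P(L) = 2 + (L*L + sqrt(2)) = 2 + (L**2 + sqrt(2)) = 2 + (sqrt(2) + L**2) = 2 + sqrt(2) + L**2)
l(Z) = 1/(-9 + Z) (l(Z) = 1/(Z - 9) = 1/(-9 + Z))
P(7) - 12*l(T(6, 5)) = (2 + sqrt(2) + 7**2) - 12/(-9 + (3 - 1*6*5)) = (2 + sqrt(2) + 49) - 12/(-9 + (3 - 30)) = (51 + sqrt(2)) - 12/(-9 - 27) = (51 + sqrt(2)) - 12/(-36) = (51 + sqrt(2)) - 12*(-1/36) = (51 + sqrt(2)) + 1/3 = 154/3 + sqrt(2)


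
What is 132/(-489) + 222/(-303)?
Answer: -16506/16463 ≈ -1.0026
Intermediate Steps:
132/(-489) + 222/(-303) = 132*(-1/489) + 222*(-1/303) = -44/163 - 74/101 = -16506/16463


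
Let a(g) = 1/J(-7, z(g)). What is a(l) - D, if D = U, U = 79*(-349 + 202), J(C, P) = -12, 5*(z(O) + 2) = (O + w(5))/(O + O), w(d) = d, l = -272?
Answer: 139355/12 ≈ 11613.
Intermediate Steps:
z(O) = -2 + (5 + O)/(10*O) (z(O) = -2 + ((O + 5)/(O + O))/5 = -2 + ((5 + O)/((2*O)))/5 = -2 + ((5 + O)*(1/(2*O)))/5 = -2 + ((5 + O)/(2*O))/5 = -2 + (5 + O)/(10*O))
U = -11613 (U = 79*(-147) = -11613)
a(g) = -1/12 (a(g) = 1/(-12) = -1/12)
D = -11613
a(l) - D = -1/12 - 1*(-11613) = -1/12 + 11613 = 139355/12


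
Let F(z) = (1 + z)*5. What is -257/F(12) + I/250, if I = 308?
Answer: -4423/1625 ≈ -2.7218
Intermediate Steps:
F(z) = 5 + 5*z
-257/F(12) + I/250 = -257/(5 + 5*12) + 308/250 = -257/(5 + 60) + 308*(1/250) = -257/65 + 154/125 = -4423/1625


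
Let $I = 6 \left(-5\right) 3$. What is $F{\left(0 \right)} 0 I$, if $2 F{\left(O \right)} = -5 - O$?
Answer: $0$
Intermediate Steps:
$F{\left(O \right)} = - \frac{5}{2} - \frac{O}{2}$ ($F{\left(O \right)} = \frac{-5 - O}{2} = - \frac{5}{2} - \frac{O}{2}$)
$I = -90$ ($I = \left(-30\right) 3 = -90$)
$F{\left(0 \right)} 0 I = \left(- \frac{5}{2} - 0\right) 0 \left(-90\right) = \left(- \frac{5}{2} + 0\right) 0 \left(-90\right) = \left(- \frac{5}{2}\right) 0 \left(-90\right) = 0 \left(-90\right) = 0$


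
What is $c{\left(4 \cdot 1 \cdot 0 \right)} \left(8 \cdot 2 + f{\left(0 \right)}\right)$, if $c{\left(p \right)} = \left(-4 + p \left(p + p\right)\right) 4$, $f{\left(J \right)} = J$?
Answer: $-256$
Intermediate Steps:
$c{\left(p \right)} = -16 + 8 p^{2}$ ($c{\left(p \right)} = \left(-4 + p 2 p\right) 4 = \left(-4 + 2 p^{2}\right) 4 = -16 + 8 p^{2}$)
$c{\left(4 \cdot 1 \cdot 0 \right)} \left(8 \cdot 2 + f{\left(0 \right)}\right) = \left(-16 + 8 \left(4 \cdot 1 \cdot 0\right)^{2}\right) \left(8 \cdot 2 + 0\right) = \left(-16 + 8 \left(4 \cdot 0\right)^{2}\right) \left(16 + 0\right) = \left(-16 + 8 \cdot 0^{2}\right) 16 = \left(-16 + 8 \cdot 0\right) 16 = \left(-16 + 0\right) 16 = \left(-16\right) 16 = -256$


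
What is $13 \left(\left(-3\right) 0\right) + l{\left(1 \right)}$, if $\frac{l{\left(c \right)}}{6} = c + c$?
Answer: $12$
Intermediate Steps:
$l{\left(c \right)} = 12 c$ ($l{\left(c \right)} = 6 \left(c + c\right) = 6 \cdot 2 c = 12 c$)
$13 \left(\left(-3\right) 0\right) + l{\left(1 \right)} = 13 \left(\left(-3\right) 0\right) + 12 \cdot 1 = 13 \cdot 0 + 12 = 0 + 12 = 12$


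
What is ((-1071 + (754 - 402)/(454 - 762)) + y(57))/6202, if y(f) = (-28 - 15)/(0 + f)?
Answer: -214043/1237299 ≈ -0.17299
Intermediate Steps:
y(f) = -43/f
((-1071 + (754 - 402)/(454 - 762)) + y(57))/6202 = ((-1071 + (754 - 402)/(454 - 762)) - 43/57)/6202 = ((-1071 + 352/(-308)) - 43*1/57)*(1/6202) = ((-1071 + 352*(-1/308)) - 43/57)*(1/6202) = ((-1071 - 8/7) - 43/57)*(1/6202) = (-7505/7 - 43/57)*(1/6202) = -428086/399*1/6202 = -214043/1237299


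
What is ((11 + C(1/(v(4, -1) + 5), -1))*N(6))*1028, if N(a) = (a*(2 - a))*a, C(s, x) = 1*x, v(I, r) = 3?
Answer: -1480320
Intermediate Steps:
C(s, x) = x
N(a) = a²*(2 - a)
((11 + C(1/(v(4, -1) + 5), -1))*N(6))*1028 = ((11 - 1)*(6²*(2 - 1*6)))*1028 = (10*(36*(2 - 6)))*1028 = (10*(36*(-4)))*1028 = (10*(-144))*1028 = -1440*1028 = -1480320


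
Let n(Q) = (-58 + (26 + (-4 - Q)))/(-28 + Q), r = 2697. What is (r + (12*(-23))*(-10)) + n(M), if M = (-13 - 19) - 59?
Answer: 649328/119 ≈ 5456.5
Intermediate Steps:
M = -91 (M = -32 - 59 = -91)
n(Q) = (-36 - Q)/(-28 + Q) (n(Q) = (-58 + (22 - Q))/(-28 + Q) = (-36 - Q)/(-28 + Q))
(r + (12*(-23))*(-10)) + n(M) = (2697 + (12*(-23))*(-10)) + (-36 - 1*(-91))/(-28 - 91) = (2697 - 276*(-10)) + (-36 + 91)/(-119) = (2697 + 2760) - 1/119*55 = 5457 - 55/119 = 649328/119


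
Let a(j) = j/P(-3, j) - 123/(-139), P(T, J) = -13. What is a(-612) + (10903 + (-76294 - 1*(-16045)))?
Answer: -89081555/1807 ≈ -49298.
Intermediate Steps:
a(j) = 123/139 - j/13 (a(j) = j/(-13) - 123/(-139) = j*(-1/13) - 123*(-1/139) = -j/13 + 123/139 = 123/139 - j/13)
a(-612) + (10903 + (-76294 - 1*(-16045))) = (123/139 - 1/13*(-612)) + (10903 + (-76294 - 1*(-16045))) = (123/139 + 612/13) + (10903 + (-76294 + 16045)) = 86667/1807 + (10903 - 60249) = 86667/1807 - 49346 = -89081555/1807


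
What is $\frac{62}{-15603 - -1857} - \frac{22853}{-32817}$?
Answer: $\frac{17339038}{25061249} \approx 0.69187$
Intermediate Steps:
$\frac{62}{-15603 - -1857} - \frac{22853}{-32817} = \frac{62}{-15603 + 1857} - - \frac{22853}{32817} = \frac{62}{-13746} + \frac{22853}{32817} = 62 \left(- \frac{1}{13746}\right) + \frac{22853}{32817} = - \frac{31}{6873} + \frac{22853}{32817} = \frac{17339038}{25061249}$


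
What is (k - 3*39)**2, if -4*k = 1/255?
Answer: 14242274281/1040400 ≈ 13689.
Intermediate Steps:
k = -1/1020 (k = -1/4/255 = -1/4*1/255 = -1/1020 ≈ -0.00098039)
(k - 3*39)**2 = (-1/1020 - 3*39)**2 = (-1/1020 - 117)**2 = (-119341/1020)**2 = 14242274281/1040400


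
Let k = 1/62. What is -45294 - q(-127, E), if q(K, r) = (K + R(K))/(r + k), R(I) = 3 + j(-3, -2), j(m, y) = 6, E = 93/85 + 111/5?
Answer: -1112703914/24569 ≈ -45289.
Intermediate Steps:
E = 396/17 (E = 93*(1/85) + 111*(⅕) = 93/85 + 111/5 = 396/17 ≈ 23.294)
k = 1/62 ≈ 0.016129
R(I) = 9 (R(I) = 3 + 6 = 9)
q(K, r) = (9 + K)/(1/62 + r) (q(K, r) = (K + 9)/(r + 1/62) = (9 + K)/(1/62 + r))
-45294 - q(-127, E) = -45294 - 62*(9 - 127)/(1 + 62*(396/17)) = -45294 - 62*(-118)/(1 + 24552/17) = -45294 - 62*(-118)/24569/17 = -45294 - 62*17*(-118)/24569 = -45294 - 1*(-124372/24569) = -45294 + 124372/24569 = -1112703914/24569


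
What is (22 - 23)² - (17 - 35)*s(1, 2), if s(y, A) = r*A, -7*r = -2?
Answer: 79/7 ≈ 11.286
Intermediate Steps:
r = 2/7 (r = -⅐*(-2) = 2/7 ≈ 0.28571)
s(y, A) = 2*A/7
(22 - 23)² - (17 - 35)*s(1, 2) = (22 - 23)² - (17 - 35)*(2/7)*2 = (-1)² - (-18)*4/7 = 1 - 1*(-72/7) = 1 + 72/7 = 79/7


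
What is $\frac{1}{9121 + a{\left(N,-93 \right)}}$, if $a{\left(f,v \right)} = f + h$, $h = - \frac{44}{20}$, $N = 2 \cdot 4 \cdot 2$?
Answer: $\frac{5}{45674} \approx 0.00010947$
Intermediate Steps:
$N = 16$ ($N = 8 \cdot 2 = 16$)
$h = - \frac{11}{5}$ ($h = \left(-44\right) \frac{1}{20} = - \frac{11}{5} \approx -2.2$)
$a{\left(f,v \right)} = - \frac{11}{5} + f$ ($a{\left(f,v \right)} = f - \frac{11}{5} = - \frac{11}{5} + f$)
$\frac{1}{9121 + a{\left(N,-93 \right)}} = \frac{1}{9121 + \left(- \frac{11}{5} + 16\right)} = \frac{1}{9121 + \frac{69}{5}} = \frac{1}{\frac{45674}{5}} = \frac{5}{45674}$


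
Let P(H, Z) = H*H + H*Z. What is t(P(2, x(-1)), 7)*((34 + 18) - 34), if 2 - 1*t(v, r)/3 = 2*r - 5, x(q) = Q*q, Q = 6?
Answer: -378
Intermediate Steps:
x(q) = 6*q
P(H, Z) = H**2 + H*Z
t(v, r) = 21 - 6*r (t(v, r) = 6 - 3*(2*r - 5) = 6 - 3*(-5 + 2*r) = 6 + (15 - 6*r) = 21 - 6*r)
t(P(2, x(-1)), 7)*((34 + 18) - 34) = (21 - 6*7)*((34 + 18) - 34) = (21 - 42)*(52 - 34) = -21*18 = -378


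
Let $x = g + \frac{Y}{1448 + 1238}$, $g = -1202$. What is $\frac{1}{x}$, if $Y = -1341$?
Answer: $- \frac{2686}{3229913} \approx -0.0008316$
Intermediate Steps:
$x = - \frac{3229913}{2686}$ ($x = -1202 - \frac{1341}{1448 + 1238} = -1202 - \frac{1341}{2686} = - \frac{3229913}{2686} \approx -1202.5$)
$\frac{1}{x} = \frac{1}{- \frac{3229913}{2686}} = - \frac{2686}{3229913}$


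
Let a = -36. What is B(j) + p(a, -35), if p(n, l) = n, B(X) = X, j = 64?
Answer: 28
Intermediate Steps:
B(j) + p(a, -35) = 64 - 36 = 28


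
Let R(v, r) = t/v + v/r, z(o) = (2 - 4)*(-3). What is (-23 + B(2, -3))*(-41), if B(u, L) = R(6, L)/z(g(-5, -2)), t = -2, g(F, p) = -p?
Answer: 17261/18 ≈ 958.94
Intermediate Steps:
z(o) = 6 (z(o) = -2*(-3) = 6)
R(v, r) = -2/v + v/r
B(u, L) = -1/18 + 1/L (B(u, L) = (-2/6 + 6/L)/6 = (-2*1/6 + 6/L)*(1/6) = (-1/3 + 6/L)*(1/6) = -1/18 + 1/L)
(-23 + B(2, -3))*(-41) = (-23 + (1/18)*(18 - 1*(-3))/(-3))*(-41) = (-23 + (1/18)*(-1/3)*(18 + 3))*(-41) = (-23 + (1/18)*(-1/3)*21)*(-41) = (-23 - 7/18)*(-41) = -421/18*(-41) = 17261/18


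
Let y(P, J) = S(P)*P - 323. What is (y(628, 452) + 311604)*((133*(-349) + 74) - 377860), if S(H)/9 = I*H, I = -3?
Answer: 4385023316661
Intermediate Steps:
S(H) = -27*H (S(H) = 9*(-3*H) = -27*H)
y(P, J) = -323 - 27*P² (y(P, J) = (-27*P)*P - 323 = -27*P² - 323 = -323 - 27*P²)
(y(628, 452) + 311604)*((133*(-349) + 74) - 377860) = ((-323 - 27*628²) + 311604)*((133*(-349) + 74) - 377860) = ((-323 - 27*394384) + 311604)*((-46417 + 74) - 377860) = ((-323 - 10648368) + 311604)*(-46343 - 377860) = (-10648691 + 311604)*(-424203) = -10337087*(-424203) = 4385023316661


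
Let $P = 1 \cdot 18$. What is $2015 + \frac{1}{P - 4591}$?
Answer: $\frac{9214594}{4573} \approx 2015.0$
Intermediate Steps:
$P = 18$
$2015 + \frac{1}{P - 4591} = 2015 + \frac{1}{18 - 4591} = 2015 + \frac{1}{-4573} = 2015 - \frac{1}{4573} = \frac{9214594}{4573}$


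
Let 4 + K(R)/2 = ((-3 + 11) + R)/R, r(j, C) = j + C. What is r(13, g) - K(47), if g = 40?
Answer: 2757/47 ≈ 58.660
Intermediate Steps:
r(j, C) = C + j
K(R) = -8 + 2*(8 + R)/R (K(R) = -8 + 2*(((-3 + 11) + R)/R) = -8 + 2*((8 + R)/R) = -8 + 2*(8 + R)/R)
r(13, g) - K(47) = (40 + 13) - (-6 + 16/47) = 53 - (-6 + 16*(1/47)) = 53 - (-6 + 16/47) = 53 - 1*(-266/47) = 53 + 266/47 = 2757/47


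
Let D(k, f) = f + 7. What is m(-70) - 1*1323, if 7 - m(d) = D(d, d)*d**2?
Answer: 307384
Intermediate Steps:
D(k, f) = 7 + f
m(d) = 7 - d**2*(7 + d) (m(d) = 7 - (7 + d)*d**2 = 7 - d**2*(7 + d))
m(-70) - 1*1323 = (7 - 1*(-70)**2*(7 - 70)) - 1*1323 = (7 - 1*4900*(-63)) - 1323 = (7 + 308700) - 1323 = 308707 - 1323 = 307384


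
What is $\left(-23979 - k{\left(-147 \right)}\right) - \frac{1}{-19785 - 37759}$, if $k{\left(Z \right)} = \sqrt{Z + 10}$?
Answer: $- \frac{1379847575}{57544} - i \sqrt{137} \approx -23979.0 - 11.705 i$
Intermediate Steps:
$k{\left(Z \right)} = \sqrt{10 + Z}$
$\left(-23979 - k{\left(-147 \right)}\right) - \frac{1}{-19785 - 37759} = \left(-23979 - \sqrt{10 - 147}\right) - \frac{1}{-19785 - 37759} = \left(-23979 - \sqrt{-137}\right) - \frac{1}{-57544} = \left(-23979 - i \sqrt{137}\right) - - \frac{1}{57544} = \left(-23979 - i \sqrt{137}\right) + \frac{1}{57544} = - \frac{1379847575}{57544} - i \sqrt{137}$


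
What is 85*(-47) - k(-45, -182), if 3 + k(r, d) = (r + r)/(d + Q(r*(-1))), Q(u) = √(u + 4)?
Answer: -139738/35 ≈ -3992.5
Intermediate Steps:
Q(u) = √(4 + u)
k(r, d) = -3 + 2*r/(d + √(4 - r)) (k(r, d) = -3 + (r + r)/(d + √(4 + r*(-1))) = -3 + (2*r)/(d + √(4 - r)) = -3 + 2*r/(d + √(4 - r)))
85*(-47) - k(-45, -182) = 85*(-47) - (-3*(-182) - 3*√(4 - 1*(-45)) + 2*(-45))/(-182 + √(4 - 1*(-45))) = -3995 - (546 - 3*√(4 + 45) - 90)/(-182 + √(4 + 45)) = -3995 - (546 - 3*√49 - 90)/(-182 + √49) = -3995 - (546 - 3*7 - 90)/(-182 + 7) = -3995 - (546 - 21 - 90)/(-175) = -3995 - (-1)*435/175 = -3995 - 1*(-87/35) = -3995 + 87/35 = -139738/35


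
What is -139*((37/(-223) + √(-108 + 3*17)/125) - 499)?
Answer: 15472646/223 - 139*I*√57/125 ≈ 69384.0 - 8.3954*I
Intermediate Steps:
-139*((37/(-223) + √(-108 + 3*17)/125) - 499) = -139*((37*(-1/223) + √(-108 + 51)*(1/125)) - 499) = -139*((-37/223 + √(-57)*(1/125)) - 499) = -139*((-37/223 + (I*√57)*(1/125)) - 499) = -139*((-37/223 + I*√57/125) - 499) = -139*(-111314/223 + I*√57/125) = 15472646/223 - 139*I*√57/125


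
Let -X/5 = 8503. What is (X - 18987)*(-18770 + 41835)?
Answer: -1418543630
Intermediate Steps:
X = -42515 (X = -5*8503 = -42515)
(X - 18987)*(-18770 + 41835) = (-42515 - 18987)*(-18770 + 41835) = -61502*23065 = -1418543630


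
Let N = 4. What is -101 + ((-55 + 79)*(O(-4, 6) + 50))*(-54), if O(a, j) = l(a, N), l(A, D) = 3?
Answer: -68789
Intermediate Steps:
O(a, j) = 3
-101 + ((-55 + 79)*(O(-4, 6) + 50))*(-54) = -101 + ((-55 + 79)*(3 + 50))*(-54) = -101 + (24*53)*(-54) = -101 + 1272*(-54) = -101 - 68688 = -68789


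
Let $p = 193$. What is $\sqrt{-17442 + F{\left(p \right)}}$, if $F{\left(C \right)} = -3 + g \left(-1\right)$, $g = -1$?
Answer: $14 i \sqrt{89} \approx 132.08 i$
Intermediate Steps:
$F{\left(C \right)} = -2$ ($F{\left(C \right)} = -3 - -1 = -3 + 1 = -2$)
$\sqrt{-17442 + F{\left(p \right)}} = \sqrt{-17442 - 2} = \sqrt{-17444} = 14 i \sqrt{89}$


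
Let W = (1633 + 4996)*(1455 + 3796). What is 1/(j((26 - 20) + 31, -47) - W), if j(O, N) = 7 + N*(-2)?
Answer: -1/34808778 ≈ -2.8728e-8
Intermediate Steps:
W = 34808879 (W = 6629*5251 = 34808879)
j(O, N) = 7 - 2*N
1/(j((26 - 20) + 31, -47) - W) = 1/((7 - 2*(-47)) - 1*34808879) = 1/((7 + 94) - 34808879) = 1/(101 - 34808879) = 1/(-34808778) = -1/34808778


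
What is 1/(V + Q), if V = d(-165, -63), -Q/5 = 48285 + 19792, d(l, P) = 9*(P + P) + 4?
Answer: -1/341515 ≈ -2.9281e-6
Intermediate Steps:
d(l, P) = 4 + 18*P (d(l, P) = 9*(2*P) + 4 = 18*P + 4 = 4 + 18*P)
Q = -340385 (Q = -5*(48285 + 19792) = -5*68077 = -340385)
V = -1130 (V = 4 + 18*(-63) = 4 - 1134 = -1130)
1/(V + Q) = 1/(-1130 - 340385) = 1/(-341515) = -1/341515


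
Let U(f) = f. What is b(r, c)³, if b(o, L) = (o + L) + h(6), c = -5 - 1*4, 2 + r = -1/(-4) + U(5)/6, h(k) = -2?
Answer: -2924207/1728 ≈ -1692.3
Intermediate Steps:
r = -11/12 (r = -2 + (-1/(-4) + 5/6) = -2 + (-1*(-¼) + 5*(⅙)) = -2 + (¼ + ⅚) = -2 + 13/12 = -11/12 ≈ -0.91667)
c = -9 (c = -5 - 4 = -9)
b(o, L) = -2 + L + o (b(o, L) = (o + L) - 2 = (L + o) - 2 = -2 + L + o)
b(r, c)³ = (-2 - 9 - 11/12)³ = (-143/12)³ = -2924207/1728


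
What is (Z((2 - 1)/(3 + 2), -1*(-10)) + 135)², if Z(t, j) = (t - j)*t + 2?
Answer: 11397376/625 ≈ 18236.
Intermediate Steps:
Z(t, j) = 2 + t*(t - j) (Z(t, j) = t*(t - j) + 2 = 2 + t*(t - j))
(Z((2 - 1)/(3 + 2), -1*(-10)) + 135)² = ((2 + ((2 - 1)/(3 + 2))² - (-1*(-10))*(2 - 1)/(3 + 2)) + 135)² = ((2 + (1/5)² - 1*10*1/5) + 135)² = ((2 + (1*(⅕))² - 1*10*1*(⅕)) + 135)² = ((2 + (⅕)² - 1*10*⅕) + 135)² = ((2 + 1/25 - 2) + 135)² = (1/25 + 135)² = (3376/25)² = 11397376/625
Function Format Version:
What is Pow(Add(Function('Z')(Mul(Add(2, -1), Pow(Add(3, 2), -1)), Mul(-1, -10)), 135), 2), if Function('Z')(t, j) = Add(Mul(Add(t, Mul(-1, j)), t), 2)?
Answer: Rational(11397376, 625) ≈ 18236.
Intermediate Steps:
Function('Z')(t, j) = Add(2, Mul(t, Add(t, Mul(-1, j)))) (Function('Z')(t, j) = Add(Mul(t, Add(t, Mul(-1, j))), 2) = Add(2, Mul(t, Add(t, Mul(-1, j)))))
Pow(Add(Function('Z')(Mul(Add(2, -1), Pow(Add(3, 2), -1)), Mul(-1, -10)), 135), 2) = Pow(Add(Add(2, Pow(Mul(Add(2, -1), Pow(Add(3, 2), -1)), 2), Mul(-1, Mul(-1, -10), Mul(Add(2, -1), Pow(Add(3, 2), -1)))), 135), 2) = Pow(Add(Add(2, Pow(Mul(1, Pow(5, -1)), 2), Mul(-1, 10, Mul(1, Pow(5, -1)))), 135), 2) = Pow(Add(Add(2, Pow(Mul(1, Rational(1, 5)), 2), Mul(-1, 10, Mul(1, Rational(1, 5)))), 135), 2) = Pow(Add(Add(2, Pow(Rational(1, 5), 2), Mul(-1, 10, Rational(1, 5))), 135), 2) = Pow(Add(Add(2, Rational(1, 25), -2), 135), 2) = Pow(Add(Rational(1, 25), 135), 2) = Pow(Rational(3376, 25), 2) = Rational(11397376, 625)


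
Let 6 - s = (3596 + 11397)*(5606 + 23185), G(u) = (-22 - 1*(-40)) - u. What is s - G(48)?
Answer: -431663427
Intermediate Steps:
G(u) = 18 - u (G(u) = (-22 + 40) - u = 18 - u)
s = -431663457 (s = 6 - (3596 + 11397)*(5606 + 23185) = 6 - 14993*28791 = 6 - 1*431663463 = 6 - 431663463 = -431663457)
s - G(48) = -431663457 - (18 - 1*48) = -431663457 - (18 - 48) = -431663457 - 1*(-30) = -431663457 + 30 = -431663427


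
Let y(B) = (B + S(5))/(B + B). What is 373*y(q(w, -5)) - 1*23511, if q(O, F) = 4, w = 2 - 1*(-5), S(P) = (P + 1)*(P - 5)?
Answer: -46649/2 ≈ -23325.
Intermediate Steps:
S(P) = (1 + P)*(-5 + P)
w = 7 (w = 2 + 5 = 7)
y(B) = 1/2 (y(B) = (B + (-5 + 5**2 - 4*5))/(B + B) = (B + (-5 + 25 - 20))/((2*B)) = (B + 0)*(1/(2*B)) = B*(1/(2*B)) = 1/2)
373*y(q(w, -5)) - 1*23511 = 373*(1/2) - 1*23511 = 373/2 - 23511 = -46649/2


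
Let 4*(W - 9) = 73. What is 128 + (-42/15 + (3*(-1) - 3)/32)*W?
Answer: 14909/320 ≈ 46.591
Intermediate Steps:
W = 109/4 (W = 9 + (1/4)*73 = 9 + 73/4 = 109/4 ≈ 27.250)
128 + (-42/15 + (3*(-1) - 3)/32)*W = 128 + (-42/15 + (3*(-1) - 3)/32)*(109/4) = 128 + (-42*1/15 + (-3 - 3)*(1/32))*(109/4) = 128 + (-14/5 - 6*1/32)*(109/4) = 128 + (-14/5 - 3/16)*(109/4) = 128 - 239/80*109/4 = 128 - 26051/320 = 14909/320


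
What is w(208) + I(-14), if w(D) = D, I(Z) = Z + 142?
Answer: 336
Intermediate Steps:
I(Z) = 142 + Z
w(208) + I(-14) = 208 + (142 - 14) = 208 + 128 = 336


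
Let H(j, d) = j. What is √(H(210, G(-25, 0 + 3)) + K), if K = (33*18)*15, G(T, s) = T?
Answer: 4*√570 ≈ 95.499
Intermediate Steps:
K = 8910 (K = 594*15 = 8910)
√(H(210, G(-25, 0 + 3)) + K) = √(210 + 8910) = √9120 = 4*√570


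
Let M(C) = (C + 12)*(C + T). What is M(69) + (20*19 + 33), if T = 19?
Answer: 7541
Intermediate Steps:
M(C) = (12 + C)*(19 + C) (M(C) = (C + 12)*(C + 19) = (12 + C)*(19 + C))
M(69) + (20*19 + 33) = (228 + 69² + 31*69) + (20*19 + 33) = (228 + 4761 + 2139) + (380 + 33) = 7128 + 413 = 7541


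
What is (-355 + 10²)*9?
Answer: -2295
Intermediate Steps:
(-355 + 10²)*9 = (-355 + 100)*9 = -255*9 = -2295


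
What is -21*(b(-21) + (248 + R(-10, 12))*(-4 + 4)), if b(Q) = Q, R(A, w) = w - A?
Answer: 441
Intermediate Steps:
-21*(b(-21) + (248 + R(-10, 12))*(-4 + 4)) = -21*(-21 + (248 + (12 - 1*(-10)))*(-4 + 4)) = -21*(-21 + (248 + (12 + 10))*0) = -21*(-21 + (248 + 22)*0) = -21*(-21 + 270*0) = -21*(-21 + 0) = -21*(-21) = 441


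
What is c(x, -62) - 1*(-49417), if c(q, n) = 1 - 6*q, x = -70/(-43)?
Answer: 2124554/43 ≈ 49408.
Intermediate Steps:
x = 70/43 (x = -70*(-1/43) = 70/43 ≈ 1.6279)
c(x, -62) - 1*(-49417) = (1 - 6*70/43) - 1*(-49417) = (1 - 420/43) + 49417 = -377/43 + 49417 = 2124554/43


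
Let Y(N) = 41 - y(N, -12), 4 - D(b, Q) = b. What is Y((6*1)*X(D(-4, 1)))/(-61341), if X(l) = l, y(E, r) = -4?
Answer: -15/20447 ≈ -0.00073360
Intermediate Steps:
D(b, Q) = 4 - b
Y(N) = 45 (Y(N) = 41 - 1*(-4) = 41 + 4 = 45)
Y((6*1)*X(D(-4, 1)))/(-61341) = 45/(-61341) = 45*(-1/61341) = -15/20447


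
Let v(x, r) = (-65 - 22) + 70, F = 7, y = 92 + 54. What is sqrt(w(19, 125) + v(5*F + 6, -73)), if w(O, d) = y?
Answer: sqrt(129) ≈ 11.358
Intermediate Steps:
y = 146
w(O, d) = 146
v(x, r) = -17 (v(x, r) = -87 + 70 = -17)
sqrt(w(19, 125) + v(5*F + 6, -73)) = sqrt(146 - 17) = sqrt(129)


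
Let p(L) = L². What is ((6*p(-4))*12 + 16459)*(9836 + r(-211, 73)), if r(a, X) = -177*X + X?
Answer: -53044332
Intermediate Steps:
r(a, X) = -176*X
((6*p(-4))*12 + 16459)*(9836 + r(-211, 73)) = ((6*(-4)²)*12 + 16459)*(9836 - 176*73) = ((6*16)*12 + 16459)*(9836 - 12848) = (96*12 + 16459)*(-3012) = (1152 + 16459)*(-3012) = 17611*(-3012) = -53044332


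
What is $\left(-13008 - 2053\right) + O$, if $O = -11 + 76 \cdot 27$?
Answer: $-13020$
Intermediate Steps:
$O = 2041$ ($O = -11 + 2052 = 2041$)
$\left(-13008 - 2053\right) + O = \left(-13008 - 2053\right) + 2041 = -15061 + 2041 = -13020$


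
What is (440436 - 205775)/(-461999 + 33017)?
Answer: -234661/428982 ≈ -0.54702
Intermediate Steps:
(440436 - 205775)/(-461999 + 33017) = 234661/(-428982) = 234661*(-1/428982) = -234661/428982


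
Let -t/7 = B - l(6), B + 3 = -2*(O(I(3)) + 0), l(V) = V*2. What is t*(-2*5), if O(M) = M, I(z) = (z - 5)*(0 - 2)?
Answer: -1610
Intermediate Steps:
I(z) = 10 - 2*z (I(z) = (-5 + z)*(-2) = 10 - 2*z)
l(V) = 2*V
B = -11 (B = -3 - 2*((10 - 2*3) + 0) = -3 - 2*((10 - 6) + 0) = -3 - 2*(4 + 0) = -3 - 2*4 = -3 - 8 = -11)
t = 161 (t = -7*(-11 - 2*6) = -7*(-11 - 1*12) = -7*(-11 - 12) = -7*(-23) = 161)
t*(-2*5) = 161*(-2*5) = 161*(-10) = -1610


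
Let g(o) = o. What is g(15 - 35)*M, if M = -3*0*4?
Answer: 0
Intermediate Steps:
M = 0 (M = 0*4 = 0)
g(15 - 35)*M = (15 - 35)*0 = -20*0 = 0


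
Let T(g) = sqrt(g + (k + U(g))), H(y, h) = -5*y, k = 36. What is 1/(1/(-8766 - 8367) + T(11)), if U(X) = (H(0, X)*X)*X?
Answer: 17133/13796365382 + 293539689*sqrt(47)/13796365382 ≈ 0.14587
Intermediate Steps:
U(X) = 0 (U(X) = ((-5*0)*X)*X = (0*X)*X = 0*X = 0)
T(g) = sqrt(36 + g) (T(g) = sqrt(g + (36 + 0)) = sqrt(g + 36) = sqrt(36 + g))
1/(1/(-8766 - 8367) + T(11)) = 1/(1/(-8766 - 8367) + sqrt(36 + 11)) = 1/(1/(-17133) + sqrt(47)) = 1/(-1/17133 + sqrt(47))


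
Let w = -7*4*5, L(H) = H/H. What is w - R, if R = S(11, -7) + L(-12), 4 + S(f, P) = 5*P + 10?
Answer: -112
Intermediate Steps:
L(H) = 1
S(f, P) = 6 + 5*P (S(f, P) = -4 + (5*P + 10) = -4 + (10 + 5*P) = 6 + 5*P)
w = -140 (w = -28*5 = -140)
R = -28 (R = (6 + 5*(-7)) + 1 = (6 - 35) + 1 = -29 + 1 = -28)
w - R = -140 - 1*(-28) = -140 + 28 = -112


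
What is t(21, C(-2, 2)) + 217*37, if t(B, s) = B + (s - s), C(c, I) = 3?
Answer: 8050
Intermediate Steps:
t(B, s) = B (t(B, s) = B + 0 = B)
t(21, C(-2, 2)) + 217*37 = 21 + 217*37 = 21 + 8029 = 8050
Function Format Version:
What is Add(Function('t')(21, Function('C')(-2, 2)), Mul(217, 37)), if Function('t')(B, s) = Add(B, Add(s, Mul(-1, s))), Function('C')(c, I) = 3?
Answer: 8050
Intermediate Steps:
Function('t')(B, s) = B (Function('t')(B, s) = Add(B, 0) = B)
Add(Function('t')(21, Function('C')(-2, 2)), Mul(217, 37)) = Add(21, Mul(217, 37)) = Add(21, 8029) = 8050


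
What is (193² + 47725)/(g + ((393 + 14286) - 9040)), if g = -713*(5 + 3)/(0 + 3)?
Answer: 254922/11213 ≈ 22.734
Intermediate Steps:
g = -5704/3 ≈ -1901.3
(193² + 47725)/(g + ((393 + 14286) - 9040)) = (193² + 47725)/(-5704/3 + ((393 + 14286) - 9040)) = (37249 + 47725)/(-5704/3 + (14679 - 9040)) = 84974/(-5704/3 + 5639) = 84974/(11213/3) = 84974*(3/11213) = 254922/11213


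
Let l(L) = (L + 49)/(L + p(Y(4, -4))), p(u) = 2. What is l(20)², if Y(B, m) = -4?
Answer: 4761/484 ≈ 9.8368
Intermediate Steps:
l(L) = (49 + L)/(2 + L) (l(L) = (L + 49)/(L + 2) = (49 + L)/(2 + L))
l(20)² = ((49 + 20)/(2 + 20))² = (69/22)² = 4761/484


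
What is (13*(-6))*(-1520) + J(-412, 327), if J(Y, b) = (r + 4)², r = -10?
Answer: 118596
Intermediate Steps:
J(Y, b) = 36 (J(Y, b) = (-10 + 4)² = (-6)² = 36)
(13*(-6))*(-1520) + J(-412, 327) = (13*(-6))*(-1520) + 36 = -78*(-1520) + 36 = 118560 + 36 = 118596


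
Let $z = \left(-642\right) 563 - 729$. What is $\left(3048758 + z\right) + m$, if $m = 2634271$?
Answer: $5320854$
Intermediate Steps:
$z = -362175$ ($z = -361446 - 729 = -362175$)
$\left(3048758 + z\right) + m = \left(3048758 - 362175\right) + 2634271 = 2686583 + 2634271 = 5320854$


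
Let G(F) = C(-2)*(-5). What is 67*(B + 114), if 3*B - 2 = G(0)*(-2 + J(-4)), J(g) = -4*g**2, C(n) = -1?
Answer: 938/3 ≈ 312.67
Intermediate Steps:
G(F) = 5 (G(F) = -1*(-5) = 5)
B = -328/3 (B = 2/3 + (5*(-2 - 4*(-4)**2))/3 = 2/3 + (5*(-2 - 4*16))/3 = 2/3 + (5*(-2 - 64))/3 = 2/3 + (5*(-66))/3 = 2/3 + (1/3)*(-330) = 2/3 - 110 = -328/3 ≈ -109.33)
67*(B + 114) = 67*(-328/3 + 114) = 67*(14/3) = 938/3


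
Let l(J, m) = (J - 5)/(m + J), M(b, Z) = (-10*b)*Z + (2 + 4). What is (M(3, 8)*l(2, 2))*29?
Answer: 10179/2 ≈ 5089.5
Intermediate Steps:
M(b, Z) = 6 - 10*Z*b (M(b, Z) = -10*Z*b + 6 = 6 - 10*Z*b)
l(J, m) = (-5 + J)/(J + m)
(M(3, 8)*l(2, 2))*29 = ((6 - 10*8*3)*((-5 + 2)/(2 + 2)))*29 = ((6 - 240)*(-3/4))*29 = -117*(-3)/2*29 = -234*(-¾)*29 = (351/2)*29 = 10179/2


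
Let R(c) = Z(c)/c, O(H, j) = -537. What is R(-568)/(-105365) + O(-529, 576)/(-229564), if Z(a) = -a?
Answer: 56810569/24188010860 ≈ 0.0023487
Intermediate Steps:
R(c) = -1 (R(c) = (-c)/c = -1)
R(-568)/(-105365) + O(-529, 576)/(-229564) = -1/(-105365) - 537/(-229564) = -1*(-1/105365) - 537*(-1/229564) = 1/105365 + 537/229564 = 56810569/24188010860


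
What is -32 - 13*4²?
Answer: -240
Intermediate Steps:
-32 - 13*4² = -32 - 13*16 = -32 - 208 = -240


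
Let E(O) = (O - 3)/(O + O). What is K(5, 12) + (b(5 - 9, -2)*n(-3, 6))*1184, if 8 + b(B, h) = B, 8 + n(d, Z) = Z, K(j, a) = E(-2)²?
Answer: 454681/16 ≈ 28418.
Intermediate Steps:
E(O) = (-3 + O)/(2*O) (E(O) = (-3 + O)/((2*O)) = (-3 + O)*(1/(2*O)) = (-3 + O)/(2*O))
K(j, a) = 25/16 (K(j, a) = ((½)*(-3 - 2)/(-2))² = ((½)*(-½)*(-5))² = (5/4)² = 25/16)
n(d, Z) = -8 + Z
b(B, h) = -8 + B
K(5, 12) + (b(5 - 9, -2)*n(-3, 6))*1184 = 25/16 + ((-8 + (5 - 9))*(-8 + 6))*1184 = 25/16 + ((-8 - 4)*(-2))*1184 = 25/16 - 12*(-2)*1184 = 25/16 + 24*1184 = 25/16 + 28416 = 454681/16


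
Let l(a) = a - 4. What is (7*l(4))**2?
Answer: 0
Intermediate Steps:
l(a) = -4 + a
(7*l(4))**2 = (7*(-4 + 4))**2 = (7*0)**2 = 0**2 = 0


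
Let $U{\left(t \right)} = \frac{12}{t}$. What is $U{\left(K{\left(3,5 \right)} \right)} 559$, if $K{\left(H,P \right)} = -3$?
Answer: $-2236$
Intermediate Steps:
$U{\left(K{\left(3,5 \right)} \right)} 559 = \frac{12}{-3} \cdot 559 = 12 \left(- \frac{1}{3}\right) 559 = \left(-4\right) 559 = -2236$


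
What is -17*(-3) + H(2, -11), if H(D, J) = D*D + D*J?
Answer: 33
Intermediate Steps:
H(D, J) = D**2 + D*J
-17*(-3) + H(2, -11) = -17*(-3) + 2*(2 - 11) = 51 + 2*(-9) = 51 - 18 = 33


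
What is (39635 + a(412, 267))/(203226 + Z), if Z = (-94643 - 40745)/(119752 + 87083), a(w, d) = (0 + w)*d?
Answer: 30950582565/42034114322 ≈ 0.73632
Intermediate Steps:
a(w, d) = d*w (a(w, d) = w*d = d*w)
Z = -135388/206835 ≈ -0.65457
(39635 + a(412, 267))/(203226 + Z) = (39635 + 267*412)/(203226 - 135388/206835) = (39635 + 110004)/(42034114322/206835) = 149639*(206835/42034114322) = 30950582565/42034114322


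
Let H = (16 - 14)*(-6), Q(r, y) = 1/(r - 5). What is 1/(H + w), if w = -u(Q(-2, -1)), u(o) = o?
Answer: -7/83 ≈ -0.084337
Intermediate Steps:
Q(r, y) = 1/(-5 + r)
w = 1/7 (w = -1/(-5 - 2) = -1/(-7) = -1*(-1/7) = 1/7 ≈ 0.14286)
H = -12 (H = 2*(-6) = -12)
1/(H + w) = 1/(-12 + 1/7) = 1/(-83/7) = -7/83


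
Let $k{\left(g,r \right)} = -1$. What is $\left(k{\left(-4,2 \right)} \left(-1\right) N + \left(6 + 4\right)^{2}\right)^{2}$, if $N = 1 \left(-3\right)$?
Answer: $9409$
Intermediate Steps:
$N = -3$
$\left(k{\left(-4,2 \right)} \left(-1\right) N + \left(6 + 4\right)^{2}\right)^{2} = \left(\left(-1\right) \left(-1\right) \left(-3\right) + \left(6 + 4\right)^{2}\right)^{2} = \left(1 \left(-3\right) + 10^{2}\right)^{2} = \left(-3 + 100\right)^{2} = 97^{2} = 9409$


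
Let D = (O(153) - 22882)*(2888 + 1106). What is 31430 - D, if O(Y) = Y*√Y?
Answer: 91422138 - 1833246*√17 ≈ 8.3863e+7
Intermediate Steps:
O(Y) = Y^(3/2)
D = -91390708 + 1833246*√17 (D = (153^(3/2) - 22882)*(2888 + 1106) = (459*√17 - 22882)*3994 = (-22882 + 459*√17)*3994 = -91390708 + 1833246*√17 ≈ -8.3832e+7)
31430 - D = 31430 - (-91390708 + 1833246*√17) = 31430 + (91390708 - 1833246*√17) = 91422138 - 1833246*√17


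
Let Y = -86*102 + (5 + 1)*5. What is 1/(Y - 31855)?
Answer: -1/40597 ≈ -2.4632e-5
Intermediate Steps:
Y = -8742 (Y = -8772 + 6*5 = -8772 + 30 = -8742)
1/(Y - 31855) = 1/(-8742 - 31855) = 1/(-40597) = -1/40597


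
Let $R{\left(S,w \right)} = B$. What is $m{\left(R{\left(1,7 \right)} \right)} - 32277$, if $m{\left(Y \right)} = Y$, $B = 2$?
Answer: $-32275$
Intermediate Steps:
$R{\left(S,w \right)} = 2$
$m{\left(R{\left(1,7 \right)} \right)} - 32277 = 2 - 32277 = -32275$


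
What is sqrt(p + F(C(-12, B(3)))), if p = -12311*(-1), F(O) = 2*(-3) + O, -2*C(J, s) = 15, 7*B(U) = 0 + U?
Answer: sqrt(49190)/2 ≈ 110.89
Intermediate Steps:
B(U) = U/7 (B(U) = (0 + U)/7 = U/7)
C(J, s) = -15/2 (C(J, s) = -1/2*15 = -15/2)
F(O) = -6 + O
p = 12311
sqrt(p + F(C(-12, B(3)))) = sqrt(12311 + (-6 - 15/2)) = sqrt(12311 - 27/2) = sqrt(24595/2) = sqrt(49190)/2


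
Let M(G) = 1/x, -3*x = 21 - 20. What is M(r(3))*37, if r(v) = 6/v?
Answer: -111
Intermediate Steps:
x = -⅓ (x = -(21 - 20)/3 = -⅓*1 = -⅓ ≈ -0.33333)
M(G) = -3 (M(G) = 1/(-⅓) = -3)
M(r(3))*37 = -3*37 = -111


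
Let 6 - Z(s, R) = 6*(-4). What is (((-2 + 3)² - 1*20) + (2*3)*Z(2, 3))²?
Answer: 25921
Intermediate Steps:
Z(s, R) = 30 (Z(s, R) = 6 - 6*(-4) = 6 - 1*(-24) = 6 + 24 = 30)
(((-2 + 3)² - 1*20) + (2*3)*Z(2, 3))² = (((-2 + 3)² - 1*20) + (2*3)*30)² = ((1² - 20) + 6*30)² = ((1 - 20) + 180)² = (-19 + 180)² = 161² = 25921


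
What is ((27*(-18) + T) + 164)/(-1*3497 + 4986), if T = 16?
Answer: -306/1489 ≈ -0.20551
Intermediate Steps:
((27*(-18) + T) + 164)/(-1*3497 + 4986) = ((27*(-18) + 16) + 164)/(-1*3497 + 4986) = ((-486 + 16) + 164)/(-3497 + 4986) = (-470 + 164)/1489 = -306*1/1489 = -306/1489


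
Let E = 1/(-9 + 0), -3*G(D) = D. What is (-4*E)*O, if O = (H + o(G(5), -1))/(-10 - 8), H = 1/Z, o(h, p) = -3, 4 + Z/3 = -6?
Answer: 91/1215 ≈ 0.074897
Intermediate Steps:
Z = -30 (Z = -12 + 3*(-6) = -12 - 18 = -30)
G(D) = -D/3
E = -⅑ (E = 1/(-9) = -⅑ ≈ -0.11111)
H = -1/30 (H = 1/(-30) = -1/30 ≈ -0.033333)
O = 91/540 (O = (-1/30 - 3)/(-10 - 8) = -91/30/(-18) = -91/30*(-1/18) = 91/540 ≈ 0.16852)
(-4*E)*O = -4*(-⅑)*(91/540) = (4/9)*(91/540) = 91/1215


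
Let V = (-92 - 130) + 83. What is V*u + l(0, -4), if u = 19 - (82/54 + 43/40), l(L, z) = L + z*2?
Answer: -2471581/1080 ≈ -2288.5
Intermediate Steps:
l(L, z) = L + 2*z
V = -139 (V = -222 + 83 = -139)
u = 17719/1080 (u = 19 - (82*(1/54) + 43*(1/40)) = 19 - (41/27 + 43/40) = 19 - 1*2801/1080 = 19 - 2801/1080 = 17719/1080 ≈ 16.406)
V*u + l(0, -4) = -139*17719/1080 + (0 + 2*(-4)) = -2462941/1080 + (0 - 8) = -2462941/1080 - 8 = -2471581/1080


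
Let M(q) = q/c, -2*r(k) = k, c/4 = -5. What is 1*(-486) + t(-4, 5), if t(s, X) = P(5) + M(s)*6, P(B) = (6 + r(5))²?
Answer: -9451/20 ≈ -472.55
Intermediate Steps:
c = -20 (c = 4*(-5) = -20)
r(k) = -k/2
P(B) = 49/4 (P(B) = (6 - ½*5)² = (6 - 5/2)² = (7/2)² = 49/4)
M(q) = -q/20 (M(q) = q/(-20) = q*(-1/20) = -q/20)
t(s, X) = 49/4 - 3*s/10 (t(s, X) = 49/4 - s/20*6 = 49/4 - 3*s/10)
1*(-486) + t(-4, 5) = 1*(-486) + (49/4 - 3/10*(-4)) = -486 + (49/4 + 6/5) = -486 + 269/20 = -9451/20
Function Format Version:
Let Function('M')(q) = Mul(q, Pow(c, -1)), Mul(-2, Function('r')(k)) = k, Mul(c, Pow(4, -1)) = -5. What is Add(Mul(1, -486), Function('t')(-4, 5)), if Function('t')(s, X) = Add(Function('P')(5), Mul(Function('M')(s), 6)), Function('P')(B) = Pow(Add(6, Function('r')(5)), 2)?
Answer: Rational(-9451, 20) ≈ -472.55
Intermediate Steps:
c = -20 (c = Mul(4, -5) = -20)
Function('r')(k) = Mul(Rational(-1, 2), k)
Function('P')(B) = Rational(49, 4) (Function('P')(B) = Pow(Add(6, Mul(Rational(-1, 2), 5)), 2) = Pow(Add(6, Rational(-5, 2)), 2) = Pow(Rational(7, 2), 2) = Rational(49, 4))
Function('M')(q) = Mul(Rational(-1, 20), q) (Function('M')(q) = Mul(q, Pow(-20, -1)) = Mul(q, Rational(-1, 20)) = Mul(Rational(-1, 20), q))
Function('t')(s, X) = Add(Rational(49, 4), Mul(Rational(-3, 10), s)) (Function('t')(s, X) = Add(Rational(49, 4), Mul(Mul(Rational(-1, 20), s), 6)) = Add(Rational(49, 4), Mul(Rational(-3, 10), s)))
Add(Mul(1, -486), Function('t')(-4, 5)) = Add(Mul(1, -486), Add(Rational(49, 4), Mul(Rational(-3, 10), -4))) = Add(-486, Add(Rational(49, 4), Rational(6, 5))) = Add(-486, Rational(269, 20)) = Rational(-9451, 20)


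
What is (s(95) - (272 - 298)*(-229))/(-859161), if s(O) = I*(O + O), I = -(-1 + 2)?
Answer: 2048/286387 ≈ 0.0071512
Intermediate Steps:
I = -1 (I = -1*1 = -1)
s(O) = -2*O (s(O) = -(O + O) = -2*O)
(s(95) - (272 - 298)*(-229))/(-859161) = (-2*95 - (272 - 298)*(-229))/(-859161) = (-190 - (-26)*(-229))*(-1/859161) = (-190 - 1*5954)*(-1/859161) = (-190 - 5954)*(-1/859161) = -6144*(-1/859161) = 2048/286387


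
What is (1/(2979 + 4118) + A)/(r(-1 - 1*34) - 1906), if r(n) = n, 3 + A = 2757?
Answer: -19545139/13775277 ≈ -1.4189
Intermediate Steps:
A = 2754 (A = -3 + 2757 = 2754)
(1/(2979 + 4118) + A)/(r(-1 - 1*34) - 1906) = (1/(2979 + 4118) + 2754)/((-1 - 1*34) - 1906) = (1/7097 + 2754)/((-1 - 34) - 1906) = (1/7097 + 2754)/(-35 - 1906) = (19545139/7097)/(-1941) = (19545139/7097)*(-1/1941) = -19545139/13775277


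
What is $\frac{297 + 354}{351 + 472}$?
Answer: $\frac{651}{823} \approx 0.79101$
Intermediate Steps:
$\frac{297 + 354}{351 + 472} = \frac{651}{823}$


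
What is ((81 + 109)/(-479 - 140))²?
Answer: 36100/383161 ≈ 0.094216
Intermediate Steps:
((81 + 109)/(-479 - 140))² = (190/(-619))² = (190*(-1/619))² = (-190/619)² = 36100/383161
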